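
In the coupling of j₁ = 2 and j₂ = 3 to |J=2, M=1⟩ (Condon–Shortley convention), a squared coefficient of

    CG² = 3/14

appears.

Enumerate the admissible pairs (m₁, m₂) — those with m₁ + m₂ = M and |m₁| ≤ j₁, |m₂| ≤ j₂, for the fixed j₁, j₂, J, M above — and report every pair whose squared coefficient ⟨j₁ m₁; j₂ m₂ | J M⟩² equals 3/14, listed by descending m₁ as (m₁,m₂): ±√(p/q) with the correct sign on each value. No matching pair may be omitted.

Admissible pairs with m₁+m₂ = M = 1: (-2,3), (-1,2), (0,1), (1,0), (2,-1)
  (m₁,m₂)=(2,-1): CG² = 3/14, CG = +√(3/14)   ← matches the target
  (m₁,m₂)=(1,0): CG² = 2/7, CG = −√(2/7)
  (m₁,m₂)=(0,1): CG² = 1/7, CG = +√(1/7)
  (m₁,m₂)=(-1,2): CG² = 0/1, CG = 0
  (m₁,m₂)=(-2,3): CG² = 5/14, CG = −√(5/14)
Pairs with CG² = 3/14: (2,-1): +√(3/14)

(2,-1): +√(3/14)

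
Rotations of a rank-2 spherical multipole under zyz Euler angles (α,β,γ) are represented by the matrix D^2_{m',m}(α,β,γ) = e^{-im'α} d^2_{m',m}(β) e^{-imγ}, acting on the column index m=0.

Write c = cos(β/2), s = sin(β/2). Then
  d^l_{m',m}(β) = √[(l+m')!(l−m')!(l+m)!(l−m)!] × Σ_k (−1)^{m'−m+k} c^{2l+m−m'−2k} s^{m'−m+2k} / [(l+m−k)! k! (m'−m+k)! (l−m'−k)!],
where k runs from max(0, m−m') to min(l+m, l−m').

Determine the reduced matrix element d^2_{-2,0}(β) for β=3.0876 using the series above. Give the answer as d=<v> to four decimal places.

d^2_{-2,0}(β=3.0876) via the finite sum:
With c≡cos(β/2)=0.026993 and s≡sin(β/2)=0.999636, N=[1·24·2·2]^{1/2}=9.797959
k: max(0,(0)−(-2))=2 … min(2+(0),2−(-2))=2
  k=2: (−1)^0·9.7980/(4)·0.0270^2·0.9996^2 = +0.001783
d^2_{-2,0}(3.0876) = +0.001783

d=0.0018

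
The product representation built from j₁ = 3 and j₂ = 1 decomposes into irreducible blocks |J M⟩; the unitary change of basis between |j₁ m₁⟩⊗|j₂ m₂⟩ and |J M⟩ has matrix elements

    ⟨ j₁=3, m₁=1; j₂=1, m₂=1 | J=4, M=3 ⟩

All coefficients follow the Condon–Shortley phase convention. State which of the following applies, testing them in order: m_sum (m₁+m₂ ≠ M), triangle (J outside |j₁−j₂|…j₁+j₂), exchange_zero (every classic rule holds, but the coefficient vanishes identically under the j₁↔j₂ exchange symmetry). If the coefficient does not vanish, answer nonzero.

m-sum: m₁+m₂ = 1+1 = 2, M = 3  ✗ ⇒ coefficient is 0

m_sum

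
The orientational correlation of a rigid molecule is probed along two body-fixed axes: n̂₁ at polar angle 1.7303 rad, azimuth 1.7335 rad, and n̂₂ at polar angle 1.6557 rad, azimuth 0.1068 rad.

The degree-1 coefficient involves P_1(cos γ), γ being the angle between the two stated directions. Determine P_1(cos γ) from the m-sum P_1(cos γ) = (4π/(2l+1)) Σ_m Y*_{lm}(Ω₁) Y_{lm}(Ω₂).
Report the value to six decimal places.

-0.041498

Addition theorem: P_1(cos γ) = (4π/3) Σ_m Y*_{lm}(Ω₁) Y_{lm}(Ω₂), m = −1…1:
  m=-1: Y*=-0.05526 + 0.33660j  Y=0.34229 - 0.03670j  product -0.00656 + 0.11724j
  m=+0: Y*=-0.07760 + 0.00000j  Y=-0.04143 + 0.00000j  product 0.00322 + 0.00000j
  m=+1: Y*=0.05526 + 0.33660j  Y=-0.34229 - 0.03670j  product -0.00656 - 0.11724j
Accumulated sum -0.00991 + 0.00000j; after 4π/(2l+1) scaling, -0.04150 + 0.00000j ⇒ P_1 = -0.041498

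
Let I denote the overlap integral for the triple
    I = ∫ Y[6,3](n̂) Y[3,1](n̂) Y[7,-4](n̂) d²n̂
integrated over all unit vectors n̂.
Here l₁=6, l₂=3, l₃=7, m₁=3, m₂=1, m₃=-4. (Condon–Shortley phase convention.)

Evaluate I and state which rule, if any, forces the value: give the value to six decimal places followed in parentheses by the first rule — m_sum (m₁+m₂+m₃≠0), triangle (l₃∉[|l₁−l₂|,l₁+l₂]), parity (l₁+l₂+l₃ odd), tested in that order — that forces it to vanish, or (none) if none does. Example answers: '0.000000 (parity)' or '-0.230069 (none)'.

0.140186 (none)

Checks pass: Σm=0; 16 even; l₃=7∈[3,9].
(2·6+1)(2·3+1)(2·7+1) = 1365
Δ: 2! 10! 4! / 17! → 1/2042040
sum: t=0:+1/207360 t=1:−1/57600 t=2:+1/207360 = -1/129600
3j²(6 3 7; 0 0 0) = Δ·Π!·Σ² = 168/12155  (sign +1)
sum: t=0:+1/1451520 t=1:−1/483840 t=2:+1/2903040 = -1/967680
3j²(6 3 7; 3 1 -4) = Δ·Π!·Σ² = 81/6188  (sign +1)
combine: 4πI² = 1365·168/12155·81/6188 = 10206/41327
take √, sign +1: I = 0.14018641
No selection rule forces the value: the integral is nonzero (none).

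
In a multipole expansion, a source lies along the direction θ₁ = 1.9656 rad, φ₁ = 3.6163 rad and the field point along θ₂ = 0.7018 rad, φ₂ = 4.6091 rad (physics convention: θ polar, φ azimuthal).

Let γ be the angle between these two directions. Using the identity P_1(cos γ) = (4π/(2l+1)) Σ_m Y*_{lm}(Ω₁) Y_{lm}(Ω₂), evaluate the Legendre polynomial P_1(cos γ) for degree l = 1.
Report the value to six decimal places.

0.031852

Addition theorem: P_1(cos γ) = (4π/3) Σ_m Y*_{lm}(Ω₁) Y_{lm}(Ω₂), m = −1…1:
  m=-1: Y*=-0.283652-0.145770i  Y=-0.022998+0.221860i  product +0.038864-0.059579i
  m=+0: Y*=-0.187930-0.000000i  Y=+0.373137+0.000000i  product -0.070123-0.000000i
  m=+1: Y*=+0.283652-0.145770i  Y=+0.022998+0.221860i  product +0.038864+0.059579i
Total Σ_m = +0.007604+0.000000i. Multiply by 4.188790: +0.031852+0.000000i. P_1(cos γ) = 0.031852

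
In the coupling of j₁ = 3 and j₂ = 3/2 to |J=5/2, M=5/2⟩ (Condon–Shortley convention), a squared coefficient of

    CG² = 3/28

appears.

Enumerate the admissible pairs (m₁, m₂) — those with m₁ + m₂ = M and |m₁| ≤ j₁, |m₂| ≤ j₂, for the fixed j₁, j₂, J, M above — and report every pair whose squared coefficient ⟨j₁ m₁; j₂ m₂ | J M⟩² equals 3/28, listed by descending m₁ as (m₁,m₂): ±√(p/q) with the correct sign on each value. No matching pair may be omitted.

(1,3/2): +√(3/28)

Admissible pairs with m₁+m₂ = M = 5/2: (1,3/2), (2,1/2), (3,-1/2)
  (m₁,m₂)=(3,-1/2): CG² = 15/28, CG = +√(15/28)
  (m₁,m₂)=(2,1/2): CG² = 5/14, CG = −√(5/14)
  (m₁,m₂)=(1,3/2): CG² = 3/28, CG = +√(3/28)   ← matches the target
Pairs with CG² = 3/28: (1,3/2): +√(3/28)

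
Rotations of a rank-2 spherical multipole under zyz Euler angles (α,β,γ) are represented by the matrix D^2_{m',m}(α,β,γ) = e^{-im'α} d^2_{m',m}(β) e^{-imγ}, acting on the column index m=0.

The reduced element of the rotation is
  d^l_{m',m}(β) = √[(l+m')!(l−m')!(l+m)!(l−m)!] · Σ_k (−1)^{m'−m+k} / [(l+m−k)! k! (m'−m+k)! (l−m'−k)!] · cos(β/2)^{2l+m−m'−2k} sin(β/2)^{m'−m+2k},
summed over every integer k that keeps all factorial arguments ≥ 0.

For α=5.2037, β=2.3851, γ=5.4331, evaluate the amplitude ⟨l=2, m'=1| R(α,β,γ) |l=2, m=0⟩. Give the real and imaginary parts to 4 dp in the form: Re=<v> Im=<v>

D^2_{1,0}(5.2037,2.3851,5.4331) = e^{-i·1·5.2037}·d^2_{1,0}(2.3851)·e^{-i·0·5.4331}. Compute d first:
c=cos(2.385100/2)=0.369291, s=sin(2.385100/2)=0.929314; N=√[6·1·2·2]=4.898979
The bounds max(0,m−m')=0 and min(l+m,l−m')=1 give 2 terms
  k=0: (−1)^1·4.8990/(2)·0.3693^3·0.9293^1 = -0.114642
  k=1: (−1)^2·4.8990/(2)·0.3693^1·0.9293^3 = +0.725992
d^2_{1,0}(2.3851) = -0.114642 +0.725992 = +0.611349
Phases: e^{-i·(1)·5.2037}=+0.471782+0.881715i, e^{-i·(0)·5.4331}=+1.000000+0.000000i ⇒ D=+0.288424+0.539036i

Re=0.2884 Im=0.5390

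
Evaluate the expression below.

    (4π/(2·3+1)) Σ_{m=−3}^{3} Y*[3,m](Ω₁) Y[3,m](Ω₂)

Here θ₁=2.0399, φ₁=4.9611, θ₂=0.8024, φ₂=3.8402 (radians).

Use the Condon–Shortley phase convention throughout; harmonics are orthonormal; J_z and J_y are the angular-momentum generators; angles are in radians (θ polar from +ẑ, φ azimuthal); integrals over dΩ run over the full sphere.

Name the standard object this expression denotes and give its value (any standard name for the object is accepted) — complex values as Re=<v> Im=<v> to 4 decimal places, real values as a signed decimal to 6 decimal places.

This sum is the spherical-harmonic addition theorem: it equals the Legendre polynomial P_l(cos γ) of the angle γ between the two directions.
Expand P_3 via completeness: Σ_{m} conj(Y_{3,m}) at Ω₁ times Y_{3,m} at Ω₂ —
  term(m=-3) = -0.04480 - 0.01007j   from Y*(Ω₁)=-0.20099 + 0.21743j, Y(Ω₂)=0.07774 + 0.13421j
  term(m=-2) = 0.08393 - 0.10572j   from Y*(Ω₁)=0.32305 + 0.17540j, Y(Ω₂)=0.06342 - 0.36169j
  term(m=-1) = 0.00090 + 0.00187j   from Y*(Ω₁)=0.00155 - 0.00612j, Y(Ω₂)=-0.25178 + 0.21148j
  term(m=+0) = -0.05063 + 0.00000j   from Y*(Ω₁)=0.33372 + 0.00000j, Y(Ω₂)=-0.15172 + 0.00000j
  term(m=+1) = 0.00090 - 0.00187j   from Y*(Ω₁)=-0.00155 - 0.00612j, Y(Ω₂)=0.25178 + 0.21148j
  term(m=+2) = 0.08393 + 0.10572j   from Y*(Ω₁)=0.32305 - 0.17540j, Y(Ω₂)=0.06342 + 0.36169j
  term(m=+3) = -0.04480 + 0.01007j   from Y*(Ω₁)=0.20099 + 0.21743j, Y(Ω₂)=-0.07774 + 0.13421j
Accumulated sum 0.02942 + 0.00000j; after 4π/(2l+1) scaling, 0.05282 + 0.00000j ⇒ P_3 = 0.052820

Legendre polynomial (addition theorem), +0.052820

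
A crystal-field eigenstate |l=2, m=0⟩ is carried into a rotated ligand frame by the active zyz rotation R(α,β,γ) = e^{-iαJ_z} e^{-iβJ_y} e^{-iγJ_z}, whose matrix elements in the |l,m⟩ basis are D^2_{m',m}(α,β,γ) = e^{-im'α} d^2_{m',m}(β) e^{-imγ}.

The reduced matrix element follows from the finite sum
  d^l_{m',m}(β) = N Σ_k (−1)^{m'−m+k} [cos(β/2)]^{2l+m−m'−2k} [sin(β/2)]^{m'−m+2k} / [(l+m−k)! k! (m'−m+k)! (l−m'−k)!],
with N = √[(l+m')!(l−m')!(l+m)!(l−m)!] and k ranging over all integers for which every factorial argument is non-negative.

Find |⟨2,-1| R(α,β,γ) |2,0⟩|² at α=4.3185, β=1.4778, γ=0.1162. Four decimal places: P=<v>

P=0.0128

Split into d^2_{-1,0}(β=1.4778) × two z-phases.
c=cos(1.477800/2)=0.739210, s=sin(1.477800/2)=0.673475; N=√[1·6·2·2]=4.898979
k: max(0,(0)−(-1))=1 … min(2+(0),2−(-1))=2
  k=1: (−1)^0·4.8990/(2)·0.7392^3·0.6735^1 = +0.666347
  k=2: (−1)^1·4.8990/(2)·0.7392^1·0.6735^3 = -0.553106
d^2_{-1,0}(1.4778) = +0.666347 -0.553106 = +0.113241
|D^2_{-1,0}|² = |d^2_{-1,0}(β)|² = (+0.113241)² = 0.012824 (the z-rotation phases have unit modulus)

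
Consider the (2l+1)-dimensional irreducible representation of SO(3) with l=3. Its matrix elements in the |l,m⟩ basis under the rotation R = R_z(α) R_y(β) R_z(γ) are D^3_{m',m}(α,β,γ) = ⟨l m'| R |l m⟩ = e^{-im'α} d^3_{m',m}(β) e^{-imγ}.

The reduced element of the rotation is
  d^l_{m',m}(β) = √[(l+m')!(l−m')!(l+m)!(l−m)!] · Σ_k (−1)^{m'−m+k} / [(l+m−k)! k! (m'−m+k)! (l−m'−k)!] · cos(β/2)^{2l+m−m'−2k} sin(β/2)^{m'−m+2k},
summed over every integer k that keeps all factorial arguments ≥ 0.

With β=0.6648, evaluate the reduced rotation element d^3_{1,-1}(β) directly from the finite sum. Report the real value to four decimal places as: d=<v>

d=0.4302

d^3_{1,-1}(β=0.6648) via the finite sum:
c=cos(0.664800/2)=0.945262, s=sin(0.664800/2)=0.326313; N=√[24·2·2·24]=48.000000
k∈{0,1,2} keeps every argument non-negative
  k=0: (−1)^2·48.0000/(8)·0.9453^4·0.3263^2 = +0.510067
  k=1: (−1)^3·48.0000/(6)·0.9453^2·0.3263^4 = -0.081046
  k=2: (−1)^4·48.0000/(48)·0.9453^0·0.3263^6 = +0.001207
d^3_{1,-1}(0.6648) = +0.510067 -0.081046 +0.001207 = +0.430229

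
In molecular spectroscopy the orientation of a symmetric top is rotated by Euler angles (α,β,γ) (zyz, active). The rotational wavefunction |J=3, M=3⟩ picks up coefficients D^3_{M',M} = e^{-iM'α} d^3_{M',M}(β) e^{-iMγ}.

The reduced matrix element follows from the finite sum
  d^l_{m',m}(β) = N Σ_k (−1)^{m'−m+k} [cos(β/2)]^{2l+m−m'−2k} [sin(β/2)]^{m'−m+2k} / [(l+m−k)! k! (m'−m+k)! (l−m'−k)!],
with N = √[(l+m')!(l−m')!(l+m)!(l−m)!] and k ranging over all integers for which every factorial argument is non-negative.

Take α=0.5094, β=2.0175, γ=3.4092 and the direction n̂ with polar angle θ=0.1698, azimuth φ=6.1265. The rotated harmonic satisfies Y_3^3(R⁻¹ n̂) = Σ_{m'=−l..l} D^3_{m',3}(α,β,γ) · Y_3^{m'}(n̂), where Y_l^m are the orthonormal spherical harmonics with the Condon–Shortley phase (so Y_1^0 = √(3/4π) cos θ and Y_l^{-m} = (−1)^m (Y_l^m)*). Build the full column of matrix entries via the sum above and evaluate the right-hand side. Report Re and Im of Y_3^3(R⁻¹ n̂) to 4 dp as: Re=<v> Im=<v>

Re=-0.3205 Im=0.1641

Need the full column D^3_{m',3} for m'=−3..3 at α=0.5094, β=2.0175, γ=3.4092.
cos(β/2)=0.532919, sin(β/2)=0.846166
d^3_{-3,3}: single k=6 term ⇒ +0.367058;  D = -0.274651-0.243513i
d^3_{-2,3}: single k=5 term ⇒ +0.566259;  D = -0.553104-0.121351i
d^3_{-1,3}: single k=4 term ⇒ +0.563885;  D = -0.539785+0.163092i
d^3_{0,3}: single k=3 term ⇒ +0.410077;  D = -0.284872+0.294976i
d^3_{1,3}: single k=2 term ⇒ +0.223667;  D = -0.057192+0.216231i
d^3_{2,3}: single k=1 term ⇒ +0.089092;  D = +0.022113+0.086304i
d^3_{3,3}: single k=0 term ⇒ +0.022907;  D = +0.015785+0.016600i
Y_3^{m'}(θ=0.1698,φ=6.1265) and Σ D·Y over m':
  (-0.2747-0.2435i)·(+0.0018+0.0009i)  (-0.5531-0.1214i)·(+0.0274+0.0089i)  (-0.5398+0.1631i)·(+0.2081+0.0329i)  (-0.2849+0.2950i)·(+0.6831+0.0000i)  (-0.0572+0.2162i)·(-0.2081+0.0329i)  (+0.0221+0.0863i)·(+0.0274-0.0089i)  (+0.0158+0.0166i)·(-0.0018+0.0009i)
Y_3^3(R⁻¹ n̂) = -0.320483+0.164057i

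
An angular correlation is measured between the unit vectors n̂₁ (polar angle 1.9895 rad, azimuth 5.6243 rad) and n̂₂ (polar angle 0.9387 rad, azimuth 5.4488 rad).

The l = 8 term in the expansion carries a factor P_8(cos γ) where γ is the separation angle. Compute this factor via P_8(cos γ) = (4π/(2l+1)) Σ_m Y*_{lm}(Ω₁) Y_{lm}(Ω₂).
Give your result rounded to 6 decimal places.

Term-by-term m-sum for l=8 (normalisation 4π/17 = 0.739198):
  m=-8: Y*=0.13262 + 0.21215j  Y=0.08551 + 0.03534j  product 0.00384 + 0.02283j
  m=-7: Y*=0.04455 - 0.44313j  Y=0.24493 - 0.11605j  product -0.04052 - 0.11371j
  m=-6: Y*=-0.22291 + 0.23497j  Y=0.12740 - 0.42091j  product 0.07050 + 0.12376j
  m=-5: Y*=-0.10824 + 0.01667j  Y=-0.18897 - 0.31492j  product 0.02571 + 0.03094j
  m=-4: Y*=0.31371 + 0.17386j  Y=0.02182 + 0.00433j  product 0.00609 + 0.00515j
  m=-3: Y*=-0.02483 - 0.05778j  Y=0.28807 - 0.21378j  product -0.01951 - 0.01134j
  m=-2: Y*=0.08043 - 0.31108j  Y=0.01690 - 0.17198j  product -0.05214 - 0.01909j
  m=-1: Y*=-0.10233 + 0.07924j  Y=0.19331 + 0.21325j  product -0.03668 - 0.00650j
  m=+0: Y*=-0.30324 + 0.00000j  Y=0.22008 + 0.00000j  product -0.06674 + 0.00000j
  m=+1: Y*=0.10233 + 0.07924j  Y=-0.19331 + 0.21325j  product -0.03668 + 0.00650j
  m=+2: Y*=0.08043 + 0.31108j  Y=0.01690 + 0.17198j  product -0.05214 + 0.01909j
  m=+3: Y*=0.02483 - 0.05778j  Y=-0.28807 - 0.21378j  product -0.01951 + 0.01134j
  m=+4: Y*=0.31371 - 0.17386j  Y=0.02182 - 0.00433j  product 0.00609 - 0.00515j
  m=+5: Y*=0.10824 + 0.01667j  Y=0.18897 - 0.31492j  product 0.02571 - 0.03094j
  m=+6: Y*=-0.22291 - 0.23497j  Y=0.12740 + 0.42091j  product 0.07050 - 0.12376j
  m=+7: Y*=-0.04455 - 0.44313j  Y=-0.24493 - 0.11605j  product -0.04052 + 0.11371j
  m=+8: Y*=0.13262 - 0.21215j  Y=0.08551 - 0.03534j  product 0.00384 - 0.02283j
Σ over m = -0.15214 - 0.00000j; ×(4π/17) → -0.11246 - 0.00000j. Real part: -0.112460

-0.112460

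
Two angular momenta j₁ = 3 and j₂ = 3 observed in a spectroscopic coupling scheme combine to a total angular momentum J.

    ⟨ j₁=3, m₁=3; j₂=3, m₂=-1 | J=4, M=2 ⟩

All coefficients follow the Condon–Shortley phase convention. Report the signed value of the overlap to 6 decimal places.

+√(27/77) ≈ +0.592157

√[9·2!4!4!/11! · 6!0!2!4!6!2!] = √(995328/77)
  +(−1)^0/∏(0,2,0,2,4,2)! = 1/192  (running 1/192)
⟨..|..⟩ = √(995328/77)·(1/192) = +0.592157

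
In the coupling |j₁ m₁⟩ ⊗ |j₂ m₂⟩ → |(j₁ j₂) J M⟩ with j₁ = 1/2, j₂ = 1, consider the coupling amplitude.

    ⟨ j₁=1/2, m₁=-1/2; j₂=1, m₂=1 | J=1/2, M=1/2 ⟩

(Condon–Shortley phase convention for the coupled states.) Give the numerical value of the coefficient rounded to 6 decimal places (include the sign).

triangle: 1!·0!·1!/3! = 1/6
(j±m)!: 0!·1!·2!·0!·1!·0! = 2
prefactor² = (2J+1)·Δ·N² = 2/3
  k=1: −1/(1!·0!·0!·1!·0!·0!) = -1
Σ = -1  ⇒  CG² = 2/3·(-1)² = 2/3
CG = −√(2/3) = -0.816497

-0.816497  (= −√(2/3))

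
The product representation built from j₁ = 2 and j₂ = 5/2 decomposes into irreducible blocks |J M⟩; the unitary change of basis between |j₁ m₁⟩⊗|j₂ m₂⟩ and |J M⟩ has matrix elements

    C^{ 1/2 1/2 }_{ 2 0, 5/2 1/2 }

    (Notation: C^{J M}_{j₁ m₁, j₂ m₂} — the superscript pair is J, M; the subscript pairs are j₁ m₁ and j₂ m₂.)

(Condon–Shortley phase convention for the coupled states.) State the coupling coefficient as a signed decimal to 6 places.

j₁+j₂−J=4  J+j₁−j₂=0  J−j₁+j₂=1  j₁+j₂+J+1=6
(j₁±m₁, j₂±m₂, J±M) = (2,2,3,2,1,0)
P² = 16/5
sum k=2..2:
  [2] +1/4 = 1/4
S = 1/4
C² = P²·S² = 1/5 ; C = +0.447214

+0.447214  (= +√(1/5))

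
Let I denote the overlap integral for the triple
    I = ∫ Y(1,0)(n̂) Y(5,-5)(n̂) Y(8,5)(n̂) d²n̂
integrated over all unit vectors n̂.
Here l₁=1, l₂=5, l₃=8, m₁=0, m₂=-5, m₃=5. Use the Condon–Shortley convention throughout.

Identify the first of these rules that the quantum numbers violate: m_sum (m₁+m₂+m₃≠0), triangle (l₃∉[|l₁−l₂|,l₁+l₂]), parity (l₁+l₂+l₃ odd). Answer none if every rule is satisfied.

triangle

Σmᵢ = 0  ✓
l₃∈[|l₁−l₂|,l₁+l₂]=[4,6] required, l₃=8 fails  ✗
Σlᵢ = 14 ⇒ even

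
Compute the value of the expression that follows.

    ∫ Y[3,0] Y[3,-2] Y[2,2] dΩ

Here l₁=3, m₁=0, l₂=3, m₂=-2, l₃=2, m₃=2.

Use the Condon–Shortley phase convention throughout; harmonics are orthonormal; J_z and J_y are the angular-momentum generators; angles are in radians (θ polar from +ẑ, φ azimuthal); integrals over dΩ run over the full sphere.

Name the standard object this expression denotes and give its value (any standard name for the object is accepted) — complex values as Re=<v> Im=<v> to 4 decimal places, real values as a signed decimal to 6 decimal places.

Gaunt coefficient, -0.188063

This is a Gaunt coefficient — the integral of a triple product of spherical harmonics over the sphere.
Rules hold: Σm=0, L=8 even, 0≤2≤6.
N = 7·7·5 = 245
Δ = 4!·2!·2!/9! = 1/3780
Racah Σ t=1..3: t=1:−1/24 t=2:+1/4 t=3:−1/24 = 1/6
⇒ 3j(3 3 2; 0 0 0)² = 4/105, sgn +1
Racah Σ t=1..1: t=1:−1/24 = -1/24
⇒ 3j(3 3 2; 0 -2 2)² = 1/21, sgn -1
4πI² = N·(3j₀)²·(3jₘ)² = 4/9
I = -1·√(0.444444/4π) = -0.18806319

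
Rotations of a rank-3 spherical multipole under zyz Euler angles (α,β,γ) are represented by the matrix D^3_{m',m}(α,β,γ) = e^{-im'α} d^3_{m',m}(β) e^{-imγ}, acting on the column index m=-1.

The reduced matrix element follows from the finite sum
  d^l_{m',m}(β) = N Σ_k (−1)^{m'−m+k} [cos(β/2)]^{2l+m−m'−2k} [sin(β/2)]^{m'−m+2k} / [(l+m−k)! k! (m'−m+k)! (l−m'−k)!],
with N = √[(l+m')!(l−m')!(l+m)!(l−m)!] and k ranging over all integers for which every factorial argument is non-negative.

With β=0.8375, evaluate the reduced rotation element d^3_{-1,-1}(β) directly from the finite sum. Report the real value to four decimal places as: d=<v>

d=-0.2031

d^3_{-1,-1}(β=0.8375) via the finite sum:
c=cos(0.837500/2)=0.913598, s=sin(0.837500/2)=0.406619; N=√[2·24·2·24]=48.000000
k: max(0,(-1)−(-1))=0 … min(3+(-1),3−(-1))=2
  k=0: (−1)^0·48.0000/(48)·0.9136^6·0.4066^0 = +0.581474
  k=1: (−1)^1·48.0000/(6)·0.9136^4·0.4066^2 = -0.921479
  k=2: (−1)^2·48.0000/(8)·0.9136^2·0.4066^4 = +0.136902
d^3_{-1,-1}(0.8375) = +0.581474 -0.921479 +0.136902 = -0.203102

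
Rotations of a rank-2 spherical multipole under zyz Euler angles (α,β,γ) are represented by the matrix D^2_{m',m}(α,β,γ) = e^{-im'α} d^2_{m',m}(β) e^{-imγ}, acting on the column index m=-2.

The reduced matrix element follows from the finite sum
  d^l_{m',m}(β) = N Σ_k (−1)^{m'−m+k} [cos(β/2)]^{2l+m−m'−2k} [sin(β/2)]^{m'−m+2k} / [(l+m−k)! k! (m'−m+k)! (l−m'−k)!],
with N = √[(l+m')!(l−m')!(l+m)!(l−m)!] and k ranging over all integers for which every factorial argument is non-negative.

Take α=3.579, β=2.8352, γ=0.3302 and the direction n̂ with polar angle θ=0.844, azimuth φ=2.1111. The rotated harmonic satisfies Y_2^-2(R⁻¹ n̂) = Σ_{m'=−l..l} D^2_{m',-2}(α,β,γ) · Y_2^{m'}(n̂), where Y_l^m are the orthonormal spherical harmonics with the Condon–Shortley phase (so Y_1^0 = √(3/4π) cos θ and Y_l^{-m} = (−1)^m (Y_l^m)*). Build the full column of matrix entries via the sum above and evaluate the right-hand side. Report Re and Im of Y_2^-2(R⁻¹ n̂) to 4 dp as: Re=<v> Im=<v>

Re=-0.0493 Im=-0.2373

Need the full column D^2_{m',-2} for m'=−2..2 at α=3.5790, β=2.8352, γ=0.3302.
cos(β/2)=0.152598, sin(β/2)=0.988288
d^2_{-2,-2}: single k=0 term ⇒ +0.000542;  D = +0.000019+0.000542i
d^2_{-1,-2}: single k=0 term ⇒ -0.007024;  D = +0.003200+0.006252i
d^2_{0,-2}: single k=0 term ⇒ +0.055711;  D = +0.043997+0.034175i
d^2_{1,-2}: single k=0 term ⇒ -0.294598;  D = +0.287303+0.065150i
d^2_{2,-2}: single k=0 term ⇒ +0.953970;  D = +0.932125-0.202982i
Y_2^{m'}(θ=0.844,φ=2.1111) and Σ D·Y over m':
  (+0.0000+0.0005i)·(-0.1016+0.1903i)  (+0.0032+0.0063i)·(-0.1973-0.3290i)  (+0.0440+0.0342i)·(+0.1024+0.0000i)  (+0.2873+0.0652i)·(+0.1973-0.3290i)  (+0.9321-0.2030i)·(-0.1016-0.1903i)
Y_2^-2(R⁻¹ n̂) = -0.049345-0.237286i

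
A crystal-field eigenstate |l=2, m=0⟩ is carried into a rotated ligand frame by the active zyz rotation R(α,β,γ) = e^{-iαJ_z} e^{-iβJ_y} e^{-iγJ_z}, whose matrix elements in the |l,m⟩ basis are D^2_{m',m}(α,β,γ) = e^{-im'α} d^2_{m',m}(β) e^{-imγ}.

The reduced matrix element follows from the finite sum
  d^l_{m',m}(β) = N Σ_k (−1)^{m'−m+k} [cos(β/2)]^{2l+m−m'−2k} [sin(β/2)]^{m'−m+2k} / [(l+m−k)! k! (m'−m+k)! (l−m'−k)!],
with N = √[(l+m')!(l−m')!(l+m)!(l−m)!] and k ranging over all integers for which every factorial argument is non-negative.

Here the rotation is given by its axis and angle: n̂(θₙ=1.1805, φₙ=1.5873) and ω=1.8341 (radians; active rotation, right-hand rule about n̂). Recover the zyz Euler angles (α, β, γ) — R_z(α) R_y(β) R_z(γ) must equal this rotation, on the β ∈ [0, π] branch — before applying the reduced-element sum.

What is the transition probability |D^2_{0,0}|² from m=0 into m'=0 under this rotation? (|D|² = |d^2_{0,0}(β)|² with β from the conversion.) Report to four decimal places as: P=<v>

P=0.2410

Axis–angle → zyz. n̂ = (sinθₙcosφₙ, sinθₙsinφₙ, cosθₙ) = (-0.015262, +0.924670, +0.380462), ω = 1.8341.
R = I cosω + sinω [n̂]ₓ + (1−cosω) n̂n̂ᵀ gives
  R = [-0.259978, -0.385135, +0.885484; +0.349565, +0.817280, +0.458102; -0.900120, +0.428631, -0.077845]
β = atan2(√(R₁₃²+R₂₃²), R₃₃) = 1.648720; α = atan2(R₂₃, R₁₃) mod 2π = 0.477429; γ = atan2(R₃₂, −R₃₁) mod 2π = 0.444421
First d^2_{0,0}(β=1.6487), then the phase factors e^{-i(0)α} and e^{-i(0)γ}:
c=cos(1.648720/2)=0.679027, s=sin(1.648720/2)=0.734114; N=√[2·2·2·2]=4.000000
k∈{0,1,2} keeps every argument non-negative
  k=0: (−1)^0·4.0000/(4)·0.6790^4·0.7341^0 = +0.212592
  k=1: (−1)^1·4.0000/(1)·0.6790^2·0.7341^2 = -0.993940
  k=2: (−1)^2·4.0000/(4)·0.6790^0·0.7341^4 = +0.290438
d^2_{0,0}(1.6487) = +0.212592 -0.993940 +0.290438 = -0.490910
|D^2_{0,0}|² = |d^2_{0,0}(β)|² = (-0.490910)² = 0.240993 (the z-rotation phases have unit modulus)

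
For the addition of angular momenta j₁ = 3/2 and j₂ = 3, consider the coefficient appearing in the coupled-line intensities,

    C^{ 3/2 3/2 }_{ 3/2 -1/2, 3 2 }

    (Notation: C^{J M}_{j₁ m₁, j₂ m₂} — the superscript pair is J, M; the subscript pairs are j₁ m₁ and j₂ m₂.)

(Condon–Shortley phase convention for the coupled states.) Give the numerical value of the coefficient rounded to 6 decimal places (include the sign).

+√(2/7) = +0.534522

j₁+j₂−J=3  J+j₁−j₂=0  J−j₁+j₂=3  j₁+j₂+J+1=7
(j₁±m₁, j₂±m₂, J±M) = (1,2,5,1,3,0)
P² = 288/7
sum k=2..2:
  [2] +1/12 = 1/12
S = 1/12
C² = P²·S² = 2/7 ; C = +0.534522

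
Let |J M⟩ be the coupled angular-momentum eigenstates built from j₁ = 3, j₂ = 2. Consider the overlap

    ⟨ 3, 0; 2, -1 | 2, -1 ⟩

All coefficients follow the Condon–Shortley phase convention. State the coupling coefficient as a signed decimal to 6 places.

triangle: 3!*3!*1!/8! = 36/40320
(j±m)!: 3!*3!*1!*3!*1!*3! = 1296
prefactor² = (2J+1)*Δ*N² = 81/14
  k=0: +1/(0!*3!*3!*1!*0!*0!) = 1/36
  k=1: −1/(1!*2!*2!*0!*1!*1!) = -1/4
Σ = -2/9  ⇒  CG² = 81/14*(-2/9)² = 2/7
CG = −√(2/7) = -0.534522

-0.534522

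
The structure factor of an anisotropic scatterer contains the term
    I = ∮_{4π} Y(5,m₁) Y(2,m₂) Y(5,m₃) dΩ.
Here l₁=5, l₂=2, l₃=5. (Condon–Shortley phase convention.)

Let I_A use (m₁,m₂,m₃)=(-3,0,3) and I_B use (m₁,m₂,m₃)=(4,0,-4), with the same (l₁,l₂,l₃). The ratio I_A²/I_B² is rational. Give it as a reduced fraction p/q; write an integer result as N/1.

l's match ⇒ only the (l;m) 3-j factors differ between A and B.
A: triangle coeff Δ(5,2,5) = 1/38610; Σ_t [0,2]: t=0:+1/161280 t=1:−1/5040 t=2:+1/5760 = -1/53760; (3j)²=1/4290 [(5 2 5; -3 0 3)], sign=-1
B: triangle coeff Δ(5,2,5) = 1/38610; Σ_t [0,1]: t=0:+1/20160 t=1:−1/40320 = 1/40320; (3j)²=6/715 [(5 2 5; 4 0 -4)], sign=-1
I_A²/I_B² = (1/4290)/(6/715) = 1/36

1/36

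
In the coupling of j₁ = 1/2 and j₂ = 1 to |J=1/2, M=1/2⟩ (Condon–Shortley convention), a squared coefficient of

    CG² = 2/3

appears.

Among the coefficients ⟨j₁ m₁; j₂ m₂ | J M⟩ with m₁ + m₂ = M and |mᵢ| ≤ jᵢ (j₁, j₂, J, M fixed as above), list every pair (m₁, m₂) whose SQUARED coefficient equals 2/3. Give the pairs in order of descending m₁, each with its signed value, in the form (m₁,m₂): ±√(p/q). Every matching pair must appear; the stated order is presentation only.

(-1/2,1): −√(2/3)

Admissible pairs with m₁+m₂ = M = 1/2: (-1/2,1), (1/2,0)
  (m₁,m₂)=(1/2,0): CG² = 1/3, CG = +√(1/3)
  (m₁,m₂)=(-1/2,1): CG² = 2/3, CG = −√(2/3)   ← matches the target
Pairs with CG² = 2/3: (-1/2,1): −√(2/3)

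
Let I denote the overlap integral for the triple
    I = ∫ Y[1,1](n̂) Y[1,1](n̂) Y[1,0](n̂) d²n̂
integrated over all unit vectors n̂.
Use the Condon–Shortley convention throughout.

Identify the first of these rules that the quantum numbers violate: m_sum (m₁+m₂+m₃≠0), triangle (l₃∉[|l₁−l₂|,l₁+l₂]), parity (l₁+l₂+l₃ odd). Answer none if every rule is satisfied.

Σmᵢ = 2  ✗
l₃∈[|l₁−l₂|,l₁+l₂]=[0,2], have l₃=1
Σlᵢ = 3 ⇒ odd

m_sum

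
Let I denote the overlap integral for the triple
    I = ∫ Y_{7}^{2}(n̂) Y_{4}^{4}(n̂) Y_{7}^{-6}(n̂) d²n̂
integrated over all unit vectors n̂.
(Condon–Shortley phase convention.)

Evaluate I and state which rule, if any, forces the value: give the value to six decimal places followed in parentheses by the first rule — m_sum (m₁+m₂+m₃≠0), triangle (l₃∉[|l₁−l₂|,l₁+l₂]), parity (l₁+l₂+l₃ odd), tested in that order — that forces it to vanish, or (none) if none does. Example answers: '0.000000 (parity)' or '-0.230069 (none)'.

0.082491 (none)

m-sum 0 ✓  L=18 even ✓  3≤7≤11 ✓
Π(2lᵢ+1) = 15×9×15 = 2025
triangle coeff Δ(7,4,7) = 1/58198140
Σ_t [0,4]: t=0:+1/17418240 t=1:−1/622080 t=2:+1/230400 t=3:−1/622080 t=4:+1/17418240 = 1/806400
(3j)²=2268/230945 [(7 4 7; 0 0 0)], sign=-1
Σ_t [4,4]: t=4:+1/209018880 = 1/209018880
(3j)²=25/5814 [(7 4 7; 2 4 -6)], sign=-1
⇒ 4πI² = 1275750/14919047
I = (+1)√(1275750/14919047/(4π)) = 0.08249114
No selection rule forces the value: the integral is nonzero (none).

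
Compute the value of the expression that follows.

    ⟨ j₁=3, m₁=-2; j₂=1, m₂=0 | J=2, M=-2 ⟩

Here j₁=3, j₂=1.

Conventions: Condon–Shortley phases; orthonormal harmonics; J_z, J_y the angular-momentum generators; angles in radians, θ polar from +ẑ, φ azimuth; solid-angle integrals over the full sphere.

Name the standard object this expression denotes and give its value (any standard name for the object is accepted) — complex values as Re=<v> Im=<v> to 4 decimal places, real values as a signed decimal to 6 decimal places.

This is a Clebsch–Gordan (vector-coupling) coefficient.
√[5·2!4!0!/7! · 1!5!1!1!0!4!] = √(960/7)
  +(−1)^1/∏(1,1,4,0,0,0)! = -1/24  (running -1/24)
⟨..|..⟩ = √(960/7)·(-1/24) = -0.487950

Clebsch–Gordan coefficient, −√(5/21) ≈ -0.487950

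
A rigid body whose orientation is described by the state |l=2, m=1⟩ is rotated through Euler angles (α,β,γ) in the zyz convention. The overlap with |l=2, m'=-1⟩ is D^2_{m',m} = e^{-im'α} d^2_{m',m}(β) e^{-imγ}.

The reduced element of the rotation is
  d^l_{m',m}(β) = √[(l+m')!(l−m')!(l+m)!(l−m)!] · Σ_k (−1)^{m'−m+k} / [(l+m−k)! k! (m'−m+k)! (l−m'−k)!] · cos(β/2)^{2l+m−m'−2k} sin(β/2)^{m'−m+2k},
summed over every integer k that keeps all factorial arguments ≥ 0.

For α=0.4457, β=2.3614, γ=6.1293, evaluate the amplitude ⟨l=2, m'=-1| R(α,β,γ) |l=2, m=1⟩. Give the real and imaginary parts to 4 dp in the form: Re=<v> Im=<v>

Split into d^2_{-1,1}(β=2.3614) × two z-phases.
With c≡cos(β/2)=0.380278 and s≡sin(β/2)=0.924872, N=[1·6·6·1]^{1/2}=6.000000
k∈{2,3} keeps every argument non-negative
  k=2: (−1)^0·6.0000/(2)·0.3803^2·0.9249^2 = +0.371096
  k=3: (−1)^1·6.0000/(6)·0.3803^0·0.9249^4 = -0.731690
d^2_{-1,1}(2.3614) = +0.371096 -0.731690 = -0.360594
Phases: e^{-i·(-1)·0.4457}=+0.902309+0.431090i, e^{-i·(1)·6.1293}=+0.988183+0.153279i ⇒ D=-0.297696-0.203483i

Re=-0.2977 Im=-0.2035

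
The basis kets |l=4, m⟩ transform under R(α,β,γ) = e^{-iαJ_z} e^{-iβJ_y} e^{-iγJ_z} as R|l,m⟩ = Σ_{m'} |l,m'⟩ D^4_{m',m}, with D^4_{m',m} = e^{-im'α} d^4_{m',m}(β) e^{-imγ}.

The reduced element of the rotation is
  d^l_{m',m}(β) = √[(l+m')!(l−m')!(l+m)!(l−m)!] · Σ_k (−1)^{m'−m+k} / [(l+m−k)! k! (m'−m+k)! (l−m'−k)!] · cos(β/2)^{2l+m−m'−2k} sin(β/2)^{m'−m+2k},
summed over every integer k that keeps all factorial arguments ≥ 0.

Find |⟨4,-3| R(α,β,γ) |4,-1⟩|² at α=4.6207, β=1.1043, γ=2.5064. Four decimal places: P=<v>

P=0.0934

First d^4_{-3,-1}(β=1.1043), then the phase factors e^{-i(-3)α} and e^{-i(-1)γ}:
With c≡cos(β/2)=0.851399 and s≡sin(β/2)=0.524519, N=[1·5040·6·120]^{1/2}=1904.940944
The bounds max(0,m−m')=2 and min(l+m,l−m')=3 give 2 terms
  k=2: (−1)^0·1904.9409/(240)·0.8514^6·0.5245^2 = +0.831746
  k=3: (−1)^1·1904.9409/(144)·0.8514^4·0.5245^4 = -0.526133
d^4_{-3,-1}(1.1043) = +0.831746 -0.526133 = +0.305613
|D^4_{-3,-1}|² = |d^4_{-3,-1}(β)|² = (+0.305613)² = 0.093399 (the z-rotation phases have unit modulus)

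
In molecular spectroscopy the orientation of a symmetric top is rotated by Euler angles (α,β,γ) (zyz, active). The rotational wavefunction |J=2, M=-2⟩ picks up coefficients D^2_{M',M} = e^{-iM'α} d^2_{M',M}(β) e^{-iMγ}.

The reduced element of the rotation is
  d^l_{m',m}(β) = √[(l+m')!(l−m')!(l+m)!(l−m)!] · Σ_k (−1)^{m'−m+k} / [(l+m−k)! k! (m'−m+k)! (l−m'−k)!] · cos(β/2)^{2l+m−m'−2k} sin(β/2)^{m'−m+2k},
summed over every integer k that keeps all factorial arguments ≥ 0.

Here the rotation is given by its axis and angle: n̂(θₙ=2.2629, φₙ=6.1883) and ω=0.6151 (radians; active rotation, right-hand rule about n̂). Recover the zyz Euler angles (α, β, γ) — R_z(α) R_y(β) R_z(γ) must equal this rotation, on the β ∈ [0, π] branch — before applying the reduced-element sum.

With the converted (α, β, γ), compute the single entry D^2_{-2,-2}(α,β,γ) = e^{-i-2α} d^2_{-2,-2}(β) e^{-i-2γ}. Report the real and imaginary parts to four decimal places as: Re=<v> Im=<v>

Re=0.6231 Im=-0.6415

Axis–angle → zyz. n̂ = (sinθₙcosφₙ, sinθₙsinφₙ, cosθₙ) = (+0.766442, -0.072943, -0.638158), ω = 0.6151.
R = I cosω + sinω [n̂]ₓ + (1−cosω) n̂n̂ᵀ gives
  R = [+0.924383, +0.357996, -0.131738; -0.378490, +0.817691, -0.433736; -0.047555, +0.450800, +0.891358]
β = atan2(√(R₁₃²+R₂₃²), R₃₃) = 0.470465; α = atan2(R₂₃, R₁₃) mod 2π = 4.417516; γ = atan2(R₃₂, −R₃₁) mod 2π = 1.465694
D^2_{-2,-2}(4.4175,0.4705,1.4657) = e^{-i·-2·4.4175}·d^2_{-2,-2}(0.4705)·e^{-i·-2·1.4657}. Compute d first:
Half-angle: c=0.972460, s=0.233069. N=√(1·24·1·24)=24.000000
Admissible k: 0..0 (factorial args all ≥0)
  k=0: (−1)^0·24.0000/(24)·0.9725^4·0.2331^0 = +0.894308
d^2_{-2,-2}(0.4705) = +0.894308
Phases: e^{-i·(-2)·4.4175}=-0.831082+0.556150i, e^{-i·(-2)·1.4657}=-0.977988+0.208660i ⇒ D=+0.623103-0.641506i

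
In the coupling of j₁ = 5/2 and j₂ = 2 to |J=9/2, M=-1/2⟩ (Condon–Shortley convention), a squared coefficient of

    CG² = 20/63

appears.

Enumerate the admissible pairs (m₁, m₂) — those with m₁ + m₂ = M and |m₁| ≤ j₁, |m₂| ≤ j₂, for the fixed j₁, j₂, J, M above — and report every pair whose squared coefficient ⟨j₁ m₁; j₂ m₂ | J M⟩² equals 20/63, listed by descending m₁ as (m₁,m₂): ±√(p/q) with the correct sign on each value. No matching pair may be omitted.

Admissible pairs with m₁+m₂ = M = -1/2: (-5/2,2), (-3/2,1), (-1/2,0), (1/2,-1), (3/2,-2)
  (m₁,m₂)=(3/2,-2): CG² = 5/126, CG = +√(5/126)
  (m₁,m₂)=(1/2,-1): CG² = 20/63, CG = +√(20/63)   ← matches the target
  (m₁,m₂)=(-1/2,0): CG² = 10/21, CG = +√(10/21)
  (m₁,m₂)=(-3/2,1): CG² = 10/63, CG = +√(10/63)
  (m₁,m₂)=(-5/2,2): CG² = 1/126, CG = +√(1/126)
Pairs with CG² = 20/63: (1/2,-1): +√(20/63)

(1/2,-1): +√(20/63)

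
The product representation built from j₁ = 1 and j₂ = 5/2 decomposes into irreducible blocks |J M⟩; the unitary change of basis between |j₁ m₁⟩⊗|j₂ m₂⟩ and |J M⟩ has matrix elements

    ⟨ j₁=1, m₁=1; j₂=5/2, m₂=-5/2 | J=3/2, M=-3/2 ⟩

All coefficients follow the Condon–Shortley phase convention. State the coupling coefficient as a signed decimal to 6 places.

+√(2/3) = +0.816497

j₁+j₂−J=2  J+j₁−j₂=0  J−j₁+j₂=3  j₁+j₂+J+1=6
(j₁±m₁, j₂±m₂, J±M) = (2,0,0,5,0,3)
P² = 96
sum k=0..0:
  [0] +1/12 = 1/12
S = 1/12
C² = P²·S² = 2/3 ; C = +0.816497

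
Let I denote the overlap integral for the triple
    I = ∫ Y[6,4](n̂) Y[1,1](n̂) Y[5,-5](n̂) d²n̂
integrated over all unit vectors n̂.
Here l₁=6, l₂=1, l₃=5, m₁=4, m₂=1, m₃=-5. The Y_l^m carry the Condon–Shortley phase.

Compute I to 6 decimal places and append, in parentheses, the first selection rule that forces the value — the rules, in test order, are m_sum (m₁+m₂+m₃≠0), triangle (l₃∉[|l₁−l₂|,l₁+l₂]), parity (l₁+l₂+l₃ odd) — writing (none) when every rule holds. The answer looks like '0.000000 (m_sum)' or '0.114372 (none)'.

0.040859 (none)

m-sum 0 ✓  L=12 even ✓  5≤5≤7 ✓
Π(2lᵢ+1) = 13×3×11 = 429
triangle coeff Δ(6,1,5) = 1/858
Σ_t [1,1]: t=1:−1/14400 = -1/14400
(3j)²=6/143 [(6 1 5; 0 0 0)], sign=+1
Σ_t [2,2]: t=2:+1/7257600 = 1/7257600
(3j)²=1/858 [(6 1 5; 4 1 -5)], sign=+1
⇒ 4πI² = 3/143
I = (+1)√(3/143/(4π)) = 0.04085899
No selection rule forces the value: the integral is nonzero (none).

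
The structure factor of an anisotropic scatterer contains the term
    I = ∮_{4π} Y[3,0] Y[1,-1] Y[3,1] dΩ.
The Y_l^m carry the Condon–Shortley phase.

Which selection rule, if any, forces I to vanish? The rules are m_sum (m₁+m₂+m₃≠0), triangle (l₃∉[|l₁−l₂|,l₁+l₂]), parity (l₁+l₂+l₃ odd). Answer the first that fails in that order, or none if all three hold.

parity

m₁+m₂+m₃ = 0 − 1 + 1 = 0  ✓
triangle: |3−1|=2 ≤ l₃=3 ≤ 3+1=4  ✓
parity: l₁+l₂+l₃ = 7 is odd  ✗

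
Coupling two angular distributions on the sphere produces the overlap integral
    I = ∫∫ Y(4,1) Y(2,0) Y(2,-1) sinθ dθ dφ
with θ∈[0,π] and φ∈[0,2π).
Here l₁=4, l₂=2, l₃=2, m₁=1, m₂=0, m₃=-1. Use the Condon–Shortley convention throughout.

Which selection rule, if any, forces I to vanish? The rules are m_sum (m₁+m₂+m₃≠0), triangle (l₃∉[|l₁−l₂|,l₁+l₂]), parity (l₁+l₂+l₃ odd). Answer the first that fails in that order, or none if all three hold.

none

Σmᵢ = 0  ✓
l₃∈[|l₁−l₂|,l₁+l₂]=[2,6], have l₃=2  ✓
Σlᵢ = 8 ⇒ even  ✓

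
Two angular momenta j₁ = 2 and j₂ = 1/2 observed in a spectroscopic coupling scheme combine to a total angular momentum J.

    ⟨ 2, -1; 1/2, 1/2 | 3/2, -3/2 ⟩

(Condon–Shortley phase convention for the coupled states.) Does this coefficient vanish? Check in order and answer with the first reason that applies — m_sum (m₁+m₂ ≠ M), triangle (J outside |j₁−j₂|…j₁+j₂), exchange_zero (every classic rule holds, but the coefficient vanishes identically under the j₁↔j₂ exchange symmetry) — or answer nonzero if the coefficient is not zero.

m-sum: m₁+m₂ = -1+1/2 = -1/2, M = -3/2  ✗ ⇒ coefficient is 0

m_sum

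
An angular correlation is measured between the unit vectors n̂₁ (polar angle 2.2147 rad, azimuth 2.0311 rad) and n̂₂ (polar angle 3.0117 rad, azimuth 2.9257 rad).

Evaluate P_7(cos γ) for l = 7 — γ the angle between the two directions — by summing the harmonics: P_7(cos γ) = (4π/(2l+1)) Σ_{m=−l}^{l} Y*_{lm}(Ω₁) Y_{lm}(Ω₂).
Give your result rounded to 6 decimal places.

Expand P_7 via completeness: Σ_{m} conj(Y_{7,m}) at Ω₁ times Y_{7,m} at Ω₂ —
  [-7]  conj(Y_{7,-7})(Ω₁) = -0.00842 + 0.10431j ; Y_{7,-7}(Ω₂) = -0.00000 - 0.00000j ; Δ = 0.00000 + 0.00000j
  [-6]  conj(Y_{7,-6})(Ω₁) = -0.27296 + 0.10895j ; Y_{7,-6}(Ω₂) = -0.00000 - 0.00001j ; Δ = 0.00000 + 0.00000j
  [-5]  conj(Y_{7,-5})(Ω₁) = -0.32945 - 0.29526j ; Y_{7,-5}(Ω₂) = -0.00007 - 0.00014j ; Δ = -0.00002 + 0.00007j
  [-4]  conj(Y_{7,-4})(Ω₁) = 0.08113 - 0.29266j ; Y_{7,-4}(Ω₂) = -0.00130 - 0.00152j ; Δ = -0.00055 + 0.00026j
  [-3]  conj(Y_{7,-3})(Ω₁) = -0.12298 + 0.02364j ; Y_{7,-3}(Ω₂) = -0.01464 - 0.01107j ; Δ = 0.00206 + 0.00102j
  [-2]  conj(Y_{7,-2})(Ω₁) = -0.22074 - 0.29026j ; Y_{7,-2}(Ω₂) = -0.10659 - 0.04911j ; Δ = 0.00927 + 0.04178j
  [-1]  conj(Y_{7,-1})(Ω₁) = 0.01266 - 0.02552j ; Y_{7,-1}(Ω₂) = -0.46042 - 0.10098j ; Δ = -0.00840 + 0.01047j
  [+0]  conj(Y_{7,0})(Ω₁) = -0.35237 + 0.00000j ; Y_{7,0}(Ω₂) = -0.84916 + 0.00000j ; Δ = 0.29922 + 0.00000j
  [+1]  conj(Y_{7,1})(Ω₁) = -0.01266 - 0.02552j ; Y_{7,1}(Ω₂) = 0.46042 - 0.10098j ; Δ = -0.00840 - 0.01047j
  [+2]  conj(Y_{7,2})(Ω₁) = -0.22074 + 0.29026j ; Y_{7,2}(Ω₂) = -0.10659 + 0.04911j ; Δ = 0.00927 - 0.04178j
  [+3]  conj(Y_{7,3})(Ω₁) = 0.12298 + 0.02364j ; Y_{7,3}(Ω₂) = 0.01464 - 0.01107j ; Δ = 0.00206 - 0.00102j
  [+4]  conj(Y_{7,4})(Ω₁) = 0.08113 + 0.29266j ; Y_{7,4}(Ω₂) = -0.00130 + 0.00152j ; Δ = -0.00055 - 0.00026j
  [+5]  conj(Y_{7,5})(Ω₁) = 0.32945 - 0.29526j ; Y_{7,5}(Ω₂) = 0.00007 - 0.00014j ; Δ = -0.00002 - 0.00007j
  [+6]  conj(Y_{7,6})(Ω₁) = -0.27296 - 0.10895j ; Y_{7,6}(Ω₂) = -0.00000 + 0.00001j ; Δ = 0.00000 - 0.00000j
  [+7]  conj(Y_{7,7})(Ω₁) = 0.00842 + 0.10431j ; Y_{7,7}(Ω₂) = 0.00000 - 0.00000j ; Δ = 0.00000 - 0.00000j
Total Σ_m = 0.30395 + 0.00000j. Multiply by 0.837758: 0.25463 + 0.00000j. P_7(cos γ) = 0.254633

0.254633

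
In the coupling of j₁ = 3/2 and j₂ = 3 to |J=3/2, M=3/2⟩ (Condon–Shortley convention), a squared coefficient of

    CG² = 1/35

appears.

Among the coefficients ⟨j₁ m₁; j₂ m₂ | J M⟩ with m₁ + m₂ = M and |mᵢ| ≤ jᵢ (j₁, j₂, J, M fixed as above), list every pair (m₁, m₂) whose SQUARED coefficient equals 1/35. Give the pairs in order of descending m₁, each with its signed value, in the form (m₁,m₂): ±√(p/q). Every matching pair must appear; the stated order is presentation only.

(3/2,0): +√(1/35)

Admissible pairs with m₁+m₂ = M = 3/2: (-3/2,3), (-1/2,2), (1/2,1), (3/2,0)
  (m₁,m₂)=(3/2,0): CG² = 1/35, CG = +√(1/35)   ← matches the target
  (m₁,m₂)=(1/2,1): CG² = 4/35, CG = −√(4/35)
  (m₁,m₂)=(-1/2,2): CG² = 2/7, CG = +√(2/7)
  (m₁,m₂)=(-3/2,3): CG² = 4/7, CG = −√(4/7)
Pairs with CG² = 1/35: (3/2,0): +√(1/35)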